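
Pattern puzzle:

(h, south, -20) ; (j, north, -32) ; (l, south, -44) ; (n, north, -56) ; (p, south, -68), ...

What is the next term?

Letter goes h, j, l, n, p → r (letters move forward 2 places in the alphabet).
Direction: south, north, south, north, south → north (alternates south ↔ north).
Third slot: -20, -32, -44, -56, -68 → -80 (−12 each step).
So the next term is (r, north, -80).

(r, north, -80)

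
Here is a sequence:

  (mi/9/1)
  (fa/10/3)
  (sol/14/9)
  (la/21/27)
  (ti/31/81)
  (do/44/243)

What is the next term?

(re/60/729)

Note: mi, fa, sol, la, ti, do → re (runs through the solfège scale do→ti).
Second coordinate: differences are 1, 4, 7, … (increasing by 3 each time); 9, 10, 14, 21, 31, 44 → 60.
For the third coordinate, ×3 each step: 1, 3, 9, 27, 81, 243 → 729.
Combining the parts gives (re/60/729).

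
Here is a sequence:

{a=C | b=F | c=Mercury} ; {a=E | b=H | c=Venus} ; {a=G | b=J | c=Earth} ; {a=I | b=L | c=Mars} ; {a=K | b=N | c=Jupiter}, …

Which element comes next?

A goes C, E, G, I, K → M (letters move forward 2 places in the alphabet).
B: F, H, J, L, N → P (letters move forward 2 places in the alphabet).
For the c, runs through the planets Mercury→Neptune: Mercury, Venus, Earth, Mars, Jupiter → Saturn.
Putting it together: {a=M | b=P | c=Saturn}.

{a=M | b=P | c=Saturn}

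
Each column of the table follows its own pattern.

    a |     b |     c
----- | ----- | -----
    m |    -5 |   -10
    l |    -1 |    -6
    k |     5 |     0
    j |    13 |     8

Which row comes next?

i  23  18

Column a: m, l, k, j → i (letters move back 1 place in the alphabet).
Column b: differences are 4, 6, 8, … (increasing by 2 each time), so -5, -1, 5, 13 → 23.
For the column c, always 5 less than the column b: -10, -6, 0, 8 → 18.
Putting it together: i  23  18.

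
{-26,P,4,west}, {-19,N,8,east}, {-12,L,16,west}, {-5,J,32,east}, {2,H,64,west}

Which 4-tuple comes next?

{9,F,128,east}

First part goes -26, -19, -12, -5, 2 → 9 (+7 each step).
Letter: letters move back 2 places in the alphabet, so P, N, L, J, H → F.
Third part: ×2 each step; 4, 8, 16, 32, 64 → 128.
Direction: alternates west ↔ east, so west, east, west, east, west → east.
Putting it together: {9,F,128,east}.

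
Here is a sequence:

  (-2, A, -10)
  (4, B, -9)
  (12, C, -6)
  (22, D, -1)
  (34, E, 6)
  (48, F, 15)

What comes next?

First slot: differences are 6, 8, 10, … (increasing by 2 each time); -2, 4, 12, 22, 34, 48 → 64.
For the letter, letters move forward 1 place in the alphabet: A, B, C, D, E, F → G.
Third slot — differences are 1, 3, 5, … (increasing by 2 each time): -10, -9, -6, -1, 6, 15 → 26.
So the next term is (64, G, 26).

(64, G, 26)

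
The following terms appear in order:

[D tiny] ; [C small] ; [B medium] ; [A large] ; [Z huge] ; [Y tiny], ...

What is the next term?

[X small]

For the letter, letters move back 1 place in the alphabet, wrapping A→Z: D, C, B, A, Z, Y → X.
Size: tiny, small, medium, large, huge, tiny → small (repeats tiny → small → medium → large → huge).
Combining the parts gives [X small].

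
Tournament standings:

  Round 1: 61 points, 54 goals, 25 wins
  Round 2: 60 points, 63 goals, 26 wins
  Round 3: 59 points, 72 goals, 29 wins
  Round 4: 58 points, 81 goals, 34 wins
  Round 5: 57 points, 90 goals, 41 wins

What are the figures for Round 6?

56 points, 99 goals, 50 wins

Points — −1 each step: 61, 60, 59, 58, 57 → 56.
Goals: +9 each step, so 54, 63, 72, 81, 90 → 99.
Wins goes 25, 26, 29, 34, 41 → 50 (differences are 1, 3, 5, … (increasing by 2 each time)).
Combining the parts gives 56 points, 99 goals, 50 wins.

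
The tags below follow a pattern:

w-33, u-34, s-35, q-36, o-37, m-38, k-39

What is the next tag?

Letter: letters move back 2 places in the alphabet; w, u, s, q, o, m, k → i.
Second component: +1 each step; 33, 34, 35, 36, 37, 38, 39 → 40.
Combining the parts gives i-40.

i-40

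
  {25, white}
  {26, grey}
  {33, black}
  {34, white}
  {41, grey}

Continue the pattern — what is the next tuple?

{42, black}

First component: alternating steps +1, +7, +1, +7, …; 25, 26, 33, 34, 41 → 42.
Shade: white, grey, black, white, grey → black (repeats white → grey → black).
Combining the parts gives {42, black}.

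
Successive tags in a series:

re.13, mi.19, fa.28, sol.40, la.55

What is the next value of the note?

For the note, runs through the solfège scale do→ti: re, mi, fa, sol, la → ti.

ti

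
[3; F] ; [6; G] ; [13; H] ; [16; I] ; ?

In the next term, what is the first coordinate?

For the first coordinate, alternating steps +3, +7, +3, +7, …: 3, 6, 13, 16 → 23.
Letter: letters move forward 1 place in the alphabet; F, G, H, I → J.

23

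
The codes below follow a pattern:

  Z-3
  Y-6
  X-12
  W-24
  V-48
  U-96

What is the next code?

T-192

Letter: letters move back 1 place in the alphabet, so Z, Y, X, W, V, U → T.
Second component — ×2 each step: 3, 6, 12, 24, 48, 96 → 192.
So the next code is T-192.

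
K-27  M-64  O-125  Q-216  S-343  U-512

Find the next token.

W-729

Letter — letters move forward 2 places in the alphabet: K, M, O, Q, S, U → W.
Second component: 27, 64, 125, 216, 343, 512 → 729 (perfect cubes: 3³, 4³, 5³, …).
So the next token is W-729.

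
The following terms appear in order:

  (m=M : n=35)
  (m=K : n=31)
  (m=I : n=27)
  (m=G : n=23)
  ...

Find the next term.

(m=E : n=19)

M — letters move back 2 places in the alphabet: M, K, I, G → E.
N — −4 each step: 35, 31, 27, 23 → 19.
So the next term is (m=E : n=19).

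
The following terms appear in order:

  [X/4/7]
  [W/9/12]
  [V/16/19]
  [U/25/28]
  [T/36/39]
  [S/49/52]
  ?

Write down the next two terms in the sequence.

[R/64/67], [Q/81/84]

Letter — letters move back 1 place in the alphabet: X, W, V, U, T, S → R → Q.
Second coordinate: perfect squares: 2², 3², 4², …, so 4, 9, 16, 25, 36, 49 → 64 → 81.
Third coordinate goes 7, 12, 19, 28, 39, 52 → 67 → 84 (differences are 5, 7, 9, … (increasing by 2 each time)).
So the next two terms are [R/64/67] and [Q/81/84].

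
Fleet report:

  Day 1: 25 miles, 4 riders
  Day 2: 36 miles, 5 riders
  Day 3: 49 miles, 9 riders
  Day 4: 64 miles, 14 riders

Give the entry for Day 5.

81 miles, 23 riders

Miles: perfect squares: 5², 6², 7², …; 25, 36, 49, 64 → 81.
For the riders, each term is the sum of the two before it: 4, 5, 9, 14 → 23.
So the next line is 81 miles, 23 riders.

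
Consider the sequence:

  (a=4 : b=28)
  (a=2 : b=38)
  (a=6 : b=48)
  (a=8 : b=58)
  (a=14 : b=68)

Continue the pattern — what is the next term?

For the a, each term is the sum of the two before it: 4, 2, 6, 8, 14 → 22.
B goes 28, 38, 48, 58, 68 → 78 (+10 each step).
So the next term is (a=22 : b=78).

(a=22 : b=78)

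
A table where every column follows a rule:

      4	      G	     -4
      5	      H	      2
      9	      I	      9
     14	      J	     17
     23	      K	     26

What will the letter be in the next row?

First component — each term is the sum of the two before it: 4, 5, 9, 14, 23 → 37.
Letter: letters move forward 1 place in the alphabet; G, H, I, J, K → L.
Third component — differences are 6, 7, 8, … (increasing by 1 each time): -4, 2, 9, 17, 26 → 36.

L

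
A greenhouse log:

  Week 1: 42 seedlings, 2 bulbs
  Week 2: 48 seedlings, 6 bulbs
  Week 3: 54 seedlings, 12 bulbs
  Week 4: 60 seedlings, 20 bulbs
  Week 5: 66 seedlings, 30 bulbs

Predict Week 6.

72 seedlings, 42 bulbs

Seedlings — +6 each step: 42, 48, 54, 60, 66 → 72.
Bulbs: differences are 4, 6, 8, … (increasing by 2 each time); 2, 6, 12, 20, 30 → 42.
Putting it together: 72 seedlings, 42 bulbs.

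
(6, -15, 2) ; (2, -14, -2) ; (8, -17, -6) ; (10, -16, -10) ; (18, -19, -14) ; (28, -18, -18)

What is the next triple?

First slot: each term is the sum of the two before it, so 6, 2, 8, 10, 18, 28 → 46.
Second slot: alternating steps +1, −3, +1, −3, …, so -15, -14, -17, -16, -19, -18 → -21.
For the third slot, −4 each step: 2, -2, -6, -10, -14, -18 → -22.
So the next triple is (46, -21, -22).

(46, -21, -22)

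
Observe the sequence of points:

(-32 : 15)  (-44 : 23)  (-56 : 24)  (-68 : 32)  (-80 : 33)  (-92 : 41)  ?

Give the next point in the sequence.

(-104 : 42)

For the first component, −12 each step: -32, -44, -56, -68, -80, -92 → -104.
Second component: alternating steps +8, +1, +8, +1, …; 15, 23, 24, 32, 33, 41 → 42.
Combining the parts gives (-104 : 42).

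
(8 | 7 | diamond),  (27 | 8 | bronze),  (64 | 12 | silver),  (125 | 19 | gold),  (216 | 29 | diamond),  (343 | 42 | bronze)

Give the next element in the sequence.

First entry: perfect cubes: 2³, 3³, 4³, …; 8, 27, 64, 125, 216, 343 → 512.
For the second entry, differences are 1, 4, 7, … (increasing by 3 each time): 7, 8, 12, 19, 29, 42 → 58.
Rank: repeats diamond → bronze → silver → gold, so diamond, bronze, silver, gold, diamond, bronze → silver.
Putting it together: (512 | 58 | silver).

(512 | 58 | silver)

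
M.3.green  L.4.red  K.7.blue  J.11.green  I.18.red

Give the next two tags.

H.29.blue then G.47.green

For the letter, letters move back 1 place in the alphabet: M, L, K, J, I → H → G.
Second component: each term is the sum of the two before it; 3, 4, 7, 11, 18 → 29 → 47.
For the colour, repeats green → red → blue: green, red, blue, green, red → blue → green.
So the next two tags are H.29.blue and G.47.green.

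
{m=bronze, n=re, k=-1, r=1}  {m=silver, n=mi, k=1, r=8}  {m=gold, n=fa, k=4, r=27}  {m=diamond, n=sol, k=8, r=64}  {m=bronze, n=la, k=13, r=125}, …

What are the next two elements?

{m=silver, n=ti, k=19, r=216}, {m=gold, n=do, k=26, r=343}

For the m, repeats bronze → silver → gold → diamond: bronze, silver, gold, diamond, bronze → silver → gold.
N: runs through the solfège scale do→ti, so re, mi, fa, sol, la → ti → do.
K goes -1, 1, 4, 8, 13 → 19 → 26 (differences are 2, 3, 4, … (increasing by 1 each time)).
R goes 1, 8, 27, 64, 125 → 216 → 343 (perfect cubes: 1³, 2³, 3³, …).
Putting the parts together: {m=silver, n=ti, k=19, r=216} and then {m=gold, n=do, k=26, r=343}.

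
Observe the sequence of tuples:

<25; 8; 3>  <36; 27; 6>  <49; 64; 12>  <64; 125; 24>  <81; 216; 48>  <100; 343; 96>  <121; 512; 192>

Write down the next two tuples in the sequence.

<144; 729; 384>, <169; 1000; 768>

First slot: 25, 36, 49, 64, 81, 100, 121 → 144 → 169 (perfect squares: 5², 6², 7², …).
Second slot: perfect cubes: 2³, 3³, 4³, …; 8, 27, 64, 125, 216, 343, 512 → 729 → 1000.
Third slot — ×2 each step: 3, 6, 12, 24, 48, 96, 192 → 384 → 768.
So the next two tuples are <144; 729; 384> and <169; 1000; 768>.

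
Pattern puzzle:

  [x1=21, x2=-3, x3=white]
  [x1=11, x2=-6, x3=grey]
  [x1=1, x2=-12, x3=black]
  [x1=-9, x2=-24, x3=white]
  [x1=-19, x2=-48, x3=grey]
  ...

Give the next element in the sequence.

X1: −10 each step, so 21, 11, 1, -9, -19 → -29.
For the x2, ×2 each step: -3, -6, -12, -24, -48 → -96.
X3: repeats white → grey → black; white, grey, black, white, grey → black.
Putting it together: [x1=-29, x2=-96, x3=black].

[x1=-29, x2=-96, x3=black]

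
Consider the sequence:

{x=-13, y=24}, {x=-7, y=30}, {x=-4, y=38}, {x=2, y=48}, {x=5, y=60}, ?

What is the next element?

{x=11, y=74}

X: alternating steps +6, +3, +6, +3, …, so -13, -7, -4, 2, 5 → 11.
Y: differences are 6, 8, 10, … (increasing by 2 each time), so 24, 30, 38, 48, 60 → 74.
So the next element is {x=11, y=74}.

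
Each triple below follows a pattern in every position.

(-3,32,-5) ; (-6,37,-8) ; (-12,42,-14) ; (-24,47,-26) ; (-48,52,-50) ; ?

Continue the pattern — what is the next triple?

First slot: -3, -6, -12, -24, -48 → -96 (×2 each step).
Second slot: 32, 37, 42, 47, 52 → 57 (+5 each step).
Third slot: -5, -8, -14, -26, -50 → -98 (always 2 less than the first slot).
So the next triple is (-96,57,-98).

(-96,57,-98)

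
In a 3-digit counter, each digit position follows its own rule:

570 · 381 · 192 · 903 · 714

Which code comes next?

525

For the first digit, −2 each step, mod 10: 5, 3, 1, 9, 7 → 5.
Second digit: 7, 8, 9, 0, 1 → 2 (+1 each step, mod 10).
Third digit goes 0, 1, 2, 3, 4 → 5 (+1 each step, mod 10).
Putting it together: 525.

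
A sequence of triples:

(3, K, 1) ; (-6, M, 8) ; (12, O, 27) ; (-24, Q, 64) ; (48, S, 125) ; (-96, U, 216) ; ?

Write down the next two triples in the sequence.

(192, W, 343), (-384, Y, 512)

First part: 3, -6, 12, -24, 48, -96 → 192 → -384 (×(-2) each step).
For the letter, letters move forward 2 places in the alphabet: K, M, O, Q, S, U → W → Y.
Third part: perfect cubes: 1³, 2³, 3³, …; 1, 8, 27, 64, 125, 216 → 343 → 512.
So the next two triples are (192, W, 343) and (-384, Y, 512).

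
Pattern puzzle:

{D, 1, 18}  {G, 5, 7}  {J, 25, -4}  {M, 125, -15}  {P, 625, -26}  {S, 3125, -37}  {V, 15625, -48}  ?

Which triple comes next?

For the letter, letters move forward 3 places in the alphabet: D, G, J, M, P, S, V → Y.
Second value goes 1, 5, 25, 125, 625, 3125, 15625 → 78125 (×5 each step).
Third value: −11 each step, so 18, 7, -4, -15, -26, -37, -48 → -59.
Putting it together: {Y, 78125, -59}.

{Y, 78125, -59}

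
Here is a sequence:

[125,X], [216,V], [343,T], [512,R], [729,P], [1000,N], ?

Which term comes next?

[1331,L]

First slot: perfect cubes: 5³, 6³, 7³, …; 125, 216, 343, 512, 729, 1000 → 1331.
For the letter, letters move back 2 places in the alphabet: X, V, T, R, P, N → L.
Putting it together: [1331,L].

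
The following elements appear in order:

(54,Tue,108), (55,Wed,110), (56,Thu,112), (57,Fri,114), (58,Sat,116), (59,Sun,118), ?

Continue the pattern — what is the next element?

(60,Mon,120)

First part: +1 each step, so 54, 55, 56, 57, 58, 59 → 60.
Day: runs through the weekdays Mon→Sun, so Tue, Wed, Thu, Fri, Sat, Sun → Mon.
Third part: always 2 × the first part; 108, 110, 112, 114, 116, 118 → 120.
Combining the parts gives (60,Mon,120).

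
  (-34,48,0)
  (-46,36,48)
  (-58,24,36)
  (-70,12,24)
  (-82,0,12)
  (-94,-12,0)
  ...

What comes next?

First component: -34, -46, -58, -70, -82, -94 → -106 (−12 each step).
For the second component, −12 each step: 48, 36, 24, 12, 0, -12 → -24.
Third component: always the previous value of the second component, so 0, 48, 36, 24, 12, 0 → -12.
Putting it together: (-106,-24,-12).

(-106,-24,-12)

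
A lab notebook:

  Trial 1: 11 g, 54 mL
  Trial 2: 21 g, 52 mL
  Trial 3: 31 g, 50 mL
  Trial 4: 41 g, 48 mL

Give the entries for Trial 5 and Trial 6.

G: +10 each step, so 11, 21, 31, 41 → 51 → 61.
ML: 54, 52, 50, 48 → 46 → 44 (−2 each step).
Putting the parts together: 51 g, 46 mL and then 61 g, 44 mL.

51 g, 46 mL; 61 g, 44 mL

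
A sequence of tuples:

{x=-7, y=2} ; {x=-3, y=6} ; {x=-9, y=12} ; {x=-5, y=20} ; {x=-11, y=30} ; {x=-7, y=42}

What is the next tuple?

{x=-13, y=56}

X goes -7, -3, -9, -5, -11, -7 → -13 (alternating steps +4, −6, +4, −6, …).
Y goes 2, 6, 12, 20, 30, 42 → 56 (differences are 4, 6, 8, … (increasing by 2 each time)).
So the next tuple is {x=-13, y=56}.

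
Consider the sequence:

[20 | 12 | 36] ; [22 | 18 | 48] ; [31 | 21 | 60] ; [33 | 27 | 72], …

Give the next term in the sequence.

[42 | 30 | 84]

First part goes 20, 22, 31, 33 → 42 (alternating steps +2, +9, +2, +9, …).
Second part: alternating steps +6, +3, +6, +3, …, so 12, 18, 21, 27 → 30.
Third part: 36, 48, 60, 72 → 84 (+12 each step).
Putting it together: [42 | 30 | 84].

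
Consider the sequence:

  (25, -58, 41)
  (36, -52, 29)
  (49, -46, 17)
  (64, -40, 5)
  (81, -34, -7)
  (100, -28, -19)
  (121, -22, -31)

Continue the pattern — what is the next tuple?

(144, -16, -43)

First entry: perfect squares: 5², 6², 7², …; 25, 36, 49, 64, 81, 100, 121 → 144.
Second entry goes -58, -52, -46, -40, -34, -28, -22 → -16 (+6 each step).
Third entry goes 41, 29, 17, 5, -7, -19, -31 → -43 (−12 each step).
Combining the parts gives (144, -16, -43).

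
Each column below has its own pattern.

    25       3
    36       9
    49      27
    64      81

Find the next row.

81  243

First component goes 25, 36, 49, 64 → 81 (perfect squares: 5², 6², 7², …).
Second component: ×3 each step; 3, 9, 27, 81 → 243.
So the next row is 81  243.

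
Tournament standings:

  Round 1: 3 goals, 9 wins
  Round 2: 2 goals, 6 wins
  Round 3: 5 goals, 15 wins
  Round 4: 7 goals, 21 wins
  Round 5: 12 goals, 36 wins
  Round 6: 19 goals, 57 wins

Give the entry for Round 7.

31 goals, 93 wins

For the goals, each term is the sum of the two before it: 3, 2, 5, 7, 12, 19 → 31.
Wins: always 3 × the goals; 9, 6, 15, 21, 36, 57 → 93.
Combining the parts gives 31 goals, 93 wins.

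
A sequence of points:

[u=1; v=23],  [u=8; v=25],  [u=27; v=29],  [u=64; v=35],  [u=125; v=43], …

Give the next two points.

[u=216; v=53], [u=343; v=65]

U — perfect cubes: 1³, 2³, 3³, …: 1, 8, 27, 64, 125 → 216 → 343.
V: differences are 2, 4, 6, … (increasing by 2 each time), so 23, 25, 29, 35, 43 → 53 → 65.
Putting the parts together: [u=216; v=53] and then [u=343; v=65].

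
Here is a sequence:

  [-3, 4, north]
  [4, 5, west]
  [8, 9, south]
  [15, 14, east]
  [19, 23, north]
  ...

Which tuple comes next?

[26, 37, west]

First part goes -3, 4, 8, 15, 19 → 26 (alternating steps +7, +4, +7, +4, …).
Second part: each term is the sum of the two before it; 4, 5, 9, 14, 23 → 37.
Direction: north, west, south, east, north → west (repeats north → west → south → east).
So the next tuple is [26, 37, west].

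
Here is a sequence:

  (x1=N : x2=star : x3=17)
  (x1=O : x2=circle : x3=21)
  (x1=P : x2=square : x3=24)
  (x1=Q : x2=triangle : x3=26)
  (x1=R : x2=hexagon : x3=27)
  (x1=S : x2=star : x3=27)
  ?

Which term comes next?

For the x1, letters move forward 1 place in the alphabet: N, O, P, Q, R, S → T.
X2: star, circle, square, triangle, hexagon, star → circle (repeats star → circle → square → triangle → hexagon).
X3: differences are 4, 3, 2, … (decreasing by 1 each time); 17, 21, 24, 26, 27, 27 → 26.
So the next term is (x1=T : x2=circle : x3=26).

(x1=T : x2=circle : x3=26)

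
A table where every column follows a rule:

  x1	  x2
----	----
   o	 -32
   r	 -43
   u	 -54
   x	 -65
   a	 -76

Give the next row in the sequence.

Column x1 — letters move forward 3 places in the alphabet, wrapping Z→A: o, r, u, x, a → d.
Column x2 — −11 each step: -32, -43, -54, -65, -76 → -87.
Putting it together: d  -87.

d  -87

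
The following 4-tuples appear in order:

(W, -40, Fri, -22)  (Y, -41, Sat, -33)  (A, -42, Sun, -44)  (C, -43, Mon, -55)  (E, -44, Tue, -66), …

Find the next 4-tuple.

(G, -45, Wed, -77)

Letter: letters move forward 2 places in the alphabet, wrapping Z→A, so W, Y, A, C, E → G.
Second part: −1 each step, so -40, -41, -42, -43, -44 → -45.
Day: runs through the weekdays Mon→Sun; Fri, Sat, Sun, Mon, Tue → Wed.
Fourth part goes -22, -33, -44, -55, -66 → -77 (−11 each step).
So the next 4-tuple is (G, -45, Wed, -77).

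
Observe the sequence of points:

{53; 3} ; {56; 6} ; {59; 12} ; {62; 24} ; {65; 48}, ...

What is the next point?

{68; 96}

For the first entry, +3 each step: 53, 56, 59, 62, 65 → 68.
Second entry — ×2 each step: 3, 6, 12, 24, 48 → 96.
Putting it together: {68; 96}.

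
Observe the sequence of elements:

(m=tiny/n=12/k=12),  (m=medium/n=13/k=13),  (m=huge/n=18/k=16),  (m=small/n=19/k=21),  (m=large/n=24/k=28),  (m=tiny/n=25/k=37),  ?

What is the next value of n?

For the n, alternating steps +1, +5, +1, +5, …: 12, 13, 18, 19, 24, 25 → 30.

30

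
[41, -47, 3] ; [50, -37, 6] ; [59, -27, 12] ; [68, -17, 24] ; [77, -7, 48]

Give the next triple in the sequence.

[86, 3, 96]

First value — +9 each step: 41, 50, 59, 68, 77 → 86.
Second value: +10 each step, so -47, -37, -27, -17, -7 → 3.
For the third value, ×2 each step: 3, 6, 12, 24, 48 → 96.
Combining the parts gives [86, 3, 96].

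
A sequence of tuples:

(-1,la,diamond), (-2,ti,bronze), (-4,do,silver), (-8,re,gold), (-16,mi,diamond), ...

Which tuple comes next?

(-32,fa,bronze)

For the first component, ×2 each step: -1, -2, -4, -8, -16 → -32.
Note: runs through the solfège scale do→ti, so la, ti, do, re, mi → fa.
For the rank, repeats diamond → bronze → silver → gold: diamond, bronze, silver, gold, diamond → bronze.
So the next tuple is (-32,fa,bronze).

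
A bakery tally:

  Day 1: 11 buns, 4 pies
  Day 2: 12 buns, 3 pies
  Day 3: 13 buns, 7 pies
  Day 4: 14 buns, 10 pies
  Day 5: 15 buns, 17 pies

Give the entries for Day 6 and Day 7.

For the buns, +1 each step: 11, 12, 13, 14, 15 → 16 → 17.
Pies: each term is the sum of the two before it; 4, 3, 7, 10, 17 → 27 → 44.
Putting the parts together: 16 buns, 27 pies and then 17 buns, 44 pies.

16 buns, 27 pies; 17 buns, 44 pies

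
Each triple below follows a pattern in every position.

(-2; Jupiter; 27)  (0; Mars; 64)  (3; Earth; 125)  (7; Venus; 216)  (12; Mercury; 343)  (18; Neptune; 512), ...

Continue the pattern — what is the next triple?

(25; Uranus; 729)

First slot goes -2, 0, 3, 7, 12, 18 → 25 (differences are 2, 3, 4, … (increasing by 1 each time)).
For the planet, runs backward through the planets Mercury→Neptune: Jupiter, Mars, Earth, Venus, Mercury, Neptune → Uranus.
Third slot: perfect cubes: 3³, 4³, 5³, …; 27, 64, 125, 216, 343, 512 → 729.
Combining the parts gives (25; Uranus; 729).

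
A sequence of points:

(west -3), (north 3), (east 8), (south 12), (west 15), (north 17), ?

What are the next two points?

Direction goes west, north, east, south, west, north → east → south (repeats west → north → east → south).
Second coordinate — differences are 6, 5, 4, … (decreasing by 1 each time): -3, 3, 8, 12, 15, 17 → 18 → 18.
So the next two points are (east 18) and (south 18).

(east 18), (south 18)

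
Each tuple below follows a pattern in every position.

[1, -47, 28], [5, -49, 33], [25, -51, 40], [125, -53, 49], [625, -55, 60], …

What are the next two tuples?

First slot: ×5 each step, so 1, 5, 25, 125, 625 → 3125 → 15625.
Second slot — −2 each step: -47, -49, -51, -53, -55 → -57 → -59.
Third slot — differences are 5, 7, 9, … (increasing by 2 each time): 28, 33, 40, 49, 60 → 73 → 88.
Putting the parts together: [3125, -57, 73] and then [15625, -59, 88].

[3125, -57, 73], [15625, -59, 88]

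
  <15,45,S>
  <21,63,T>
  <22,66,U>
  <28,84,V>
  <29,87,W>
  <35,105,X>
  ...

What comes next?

<36,108,Y>

First coordinate: 15, 21, 22, 28, 29, 35 → 36 (alternating steps +6, +1, +6, +1, …).
Second coordinate: always 3 × the first coordinate; 45, 63, 66, 84, 87, 105 → 108.
Letter goes S, T, U, V, W, X → Y (letters move forward 1 place in the alphabet).
Putting it together: <36,108,Y>.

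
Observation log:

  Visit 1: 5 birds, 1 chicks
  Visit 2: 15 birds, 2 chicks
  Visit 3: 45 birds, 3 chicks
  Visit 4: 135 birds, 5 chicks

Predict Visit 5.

405 birds, 8 chicks

Birds: ×3 each step, so 5, 15, 45, 135 → 405.
Chicks: 1, 2, 3, 5 → 8 (each term is the sum of the two before it).
So the next line is 405 birds, 8 chicks.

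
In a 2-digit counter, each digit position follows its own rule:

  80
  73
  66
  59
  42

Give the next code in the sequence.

First digit: −1 each step, mod 10, so 8, 7, 6, 5, 4 → 3.
For the second digit, +3 each step, mod 10: 0, 3, 6, 9, 2 → 5.
So the next code is 35.

35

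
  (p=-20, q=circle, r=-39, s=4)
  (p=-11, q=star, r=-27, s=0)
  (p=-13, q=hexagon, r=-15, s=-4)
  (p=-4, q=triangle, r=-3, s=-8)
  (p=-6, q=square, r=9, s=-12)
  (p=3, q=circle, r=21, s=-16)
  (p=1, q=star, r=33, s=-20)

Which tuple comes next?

(p=10, q=hexagon, r=45, s=-24)

P: alternating steps +9, −2, +9, −2, …; -20, -11, -13, -4, -6, 3, 1 → 10.
Q goes circle, star, hexagon, triangle, square, circle, star → hexagon (repeats circle → star → hexagon → triangle → square).
R — +12 each step: -39, -27, -15, -3, 9, 21, 33 → 45.
S: 4, 0, -4, -8, -12, -16, -20 → -24 (−4 each step).
Combining the parts gives (p=10, q=hexagon, r=45, s=-24).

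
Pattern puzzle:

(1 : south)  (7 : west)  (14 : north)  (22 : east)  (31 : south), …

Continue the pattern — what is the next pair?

(41 : west)

First slot: differences are 6, 7, 8, … (increasing by 1 each time), so 1, 7, 14, 22, 31 → 41.
Direction goes south, west, north, east, south → west (repeats south → west → north → east).
So the next pair is (41 : west).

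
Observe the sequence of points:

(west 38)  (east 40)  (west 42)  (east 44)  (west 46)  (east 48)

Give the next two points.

(west 50), (east 52)

For the direction, alternates west ↔ east: west, east, west, east, west, east → west → east.
Second entry goes 38, 40, 42, 44, 46, 48 → 50 → 52 (+2 each step).
So the next two points are (west 50) and (east 52).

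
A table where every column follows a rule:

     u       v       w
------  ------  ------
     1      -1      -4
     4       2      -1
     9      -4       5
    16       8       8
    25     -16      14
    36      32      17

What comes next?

49  -64  23

For the column u, perfect squares: 1², 2², 3², …: 1, 4, 9, 16, 25, 36 → 49.
Column v: ×(-2) each step, so -1, 2, -4, 8, -16, 32 → -64.
Column w goes -4, -1, 5, 8, 14, 17 → 23 (alternating steps +3, +6, +3, +6, …).
Combining the parts gives 49  -64  23.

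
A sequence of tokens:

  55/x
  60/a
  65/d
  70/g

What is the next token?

75/j

First component: +5 each step, so 55, 60, 65, 70 → 75.
Letter: letters move forward 3 places in the alphabet, wrapping Z→A, so x, a, d, g → j.
Putting it together: 75/j.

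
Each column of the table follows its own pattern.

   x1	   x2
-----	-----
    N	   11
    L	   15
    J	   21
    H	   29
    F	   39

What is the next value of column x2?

51

For the column x2, differences are 4, 6, 8, … (increasing by 2 each time): 11, 15, 21, 29, 39 → 51.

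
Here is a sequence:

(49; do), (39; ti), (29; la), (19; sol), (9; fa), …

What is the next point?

First coordinate: −10 each step, so 49, 39, 29, 19, 9 → -1.
Note — runs backward through the solfège scale do→ti: do, ti, la, sol, fa → mi.
Combining the parts gives (-1; mi).

(-1; mi)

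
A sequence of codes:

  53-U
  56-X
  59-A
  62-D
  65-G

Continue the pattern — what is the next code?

First component goes 53, 56, 59, 62, 65 → 68 (+3 each step).
Letter: U, X, A, D, G → J (letters move forward 3 places in the alphabet, wrapping Z→A).
So the next code is 68-J.

68-J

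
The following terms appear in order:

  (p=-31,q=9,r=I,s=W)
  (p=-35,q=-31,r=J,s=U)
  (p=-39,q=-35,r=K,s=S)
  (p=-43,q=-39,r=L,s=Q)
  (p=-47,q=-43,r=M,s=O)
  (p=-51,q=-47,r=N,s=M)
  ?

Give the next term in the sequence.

(p=-55,q=-51,r=O,s=K)

P: −4 each step, so -31, -35, -39, -43, -47, -51 → -55.
Q: always the previous value of the p; 9, -31, -35, -39, -43, -47 → -51.
R: letters move forward 1 place in the alphabet; I, J, K, L, M, N → O.
S goes W, U, S, Q, O, M → K (letters move back 2 places in the alphabet).
Putting it together: (p=-55,q=-51,r=O,s=K).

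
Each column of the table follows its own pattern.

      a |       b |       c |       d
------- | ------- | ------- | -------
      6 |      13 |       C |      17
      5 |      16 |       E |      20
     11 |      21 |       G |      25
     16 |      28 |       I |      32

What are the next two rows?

27  37  K  41; 43  48  M  52

For the column a, each term is the sum of the two before it: 6, 5, 11, 16 → 27 → 43.
Column b: differences are 3, 5, 7, … (increasing by 2 each time), so 13, 16, 21, 28 → 37 → 48.
Column c: C, E, G, I → K → M (letters move forward 2 places in the alphabet).
Column d: 17, 20, 25, 32 → 41 → 52 (always 4 more than the column b).
So the next two rows are 27  37  K  41 and 43  48  M  52.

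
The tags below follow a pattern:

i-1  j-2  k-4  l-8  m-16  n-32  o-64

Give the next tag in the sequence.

p-128

Letter: letters move forward 1 place in the alphabet, so i, j, k, l, m, n, o → p.
For the second component, ×2 each step: 1, 2, 4, 8, 16, 32, 64 → 128.
So the next tag is p-128.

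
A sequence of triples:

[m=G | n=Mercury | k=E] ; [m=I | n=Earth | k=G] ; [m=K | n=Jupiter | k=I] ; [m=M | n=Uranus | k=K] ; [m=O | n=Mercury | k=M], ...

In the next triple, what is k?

K: letters move forward 2 places in the alphabet, so E, G, I, K, M → O.

O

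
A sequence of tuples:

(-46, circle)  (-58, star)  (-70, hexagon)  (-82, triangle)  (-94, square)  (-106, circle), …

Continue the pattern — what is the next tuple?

First slot — −12 each step: -46, -58, -70, -82, -94, -106 → -118.
For the shape, repeats circle → star → hexagon → triangle → square: circle, star, hexagon, triangle, square, circle → star.
So the next tuple is (-118, star).

(-118, star)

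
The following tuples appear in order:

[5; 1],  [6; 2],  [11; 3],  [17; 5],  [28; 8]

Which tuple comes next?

[45; 13]

First coordinate: each term is the sum of the two before it, so 5, 6, 11, 17, 28 → 45.
Second coordinate: each term is the sum of the two before it; 1, 2, 3, 5, 8 → 13.
Combining the parts gives [45; 13].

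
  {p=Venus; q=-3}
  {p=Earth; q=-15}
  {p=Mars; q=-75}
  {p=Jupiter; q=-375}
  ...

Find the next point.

P: runs through the planets Mercury→Neptune, so Venus, Earth, Mars, Jupiter → Saturn.
Q: ×5 each step, so -3, -15, -75, -375 → -1875.
So the next point is {p=Saturn; q=-1875}.

{p=Saturn; q=-1875}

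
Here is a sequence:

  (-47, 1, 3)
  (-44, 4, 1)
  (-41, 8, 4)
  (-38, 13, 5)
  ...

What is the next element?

First slot — +3 each step: -47, -44, -41, -38 → -35.
Second slot: differences are 3, 4, 5, … (increasing by 1 each time); 1, 4, 8, 13 → 19.
Third slot — each term is the sum of the two before it: 3, 1, 4, 5 → 9.
So the next element is (-35, 19, 9).

(-35, 19, 9)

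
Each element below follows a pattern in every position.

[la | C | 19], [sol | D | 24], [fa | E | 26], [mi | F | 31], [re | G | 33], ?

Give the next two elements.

[do | H | 38], [ti | I | 40]

For the note, runs backward through the solfège scale do→ti: la, sol, fa, mi, re → do → ti.
Letter: C, D, E, F, G → H → I (letters move forward 1 place in the alphabet).
Third slot — alternating steps +5, +2, +5, +2, …: 19, 24, 26, 31, 33 → 38 → 40.
So the next two elements are [do | H | 38] and [ti | I | 40].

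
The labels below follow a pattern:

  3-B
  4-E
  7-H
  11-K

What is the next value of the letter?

N

First component goes 3, 4, 7, 11 → 18 (each term is the sum of the two before it).
Letter: letters move forward 3 places in the alphabet, so B, E, H, K → N.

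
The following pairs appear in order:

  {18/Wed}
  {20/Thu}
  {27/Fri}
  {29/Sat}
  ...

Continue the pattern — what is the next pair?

{36/Sun}

First value: alternating steps +2, +7, +2, +7, …; 18, 20, 27, 29 → 36.
Day: Wed, Thu, Fri, Sat → Sun (runs through the weekdays Mon→Sun).
So the next pair is {36/Sun}.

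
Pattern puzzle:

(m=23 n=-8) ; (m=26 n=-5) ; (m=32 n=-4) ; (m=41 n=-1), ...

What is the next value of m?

53

M: 23, 26, 32, 41 → 53 (differences are 3, 6, 9, … (increasing by 3 each time)).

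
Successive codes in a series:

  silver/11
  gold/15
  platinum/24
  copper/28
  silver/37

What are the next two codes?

Metal: repeats silver → gold → platinum → copper; silver, gold, platinum, copper, silver → gold → platinum.
For the second component, alternating steps +4, +9, +4, +9, …: 11, 15, 24, 28, 37 → 41 → 50.
So the next two codes are gold/41 and platinum/50.

gold/41, platinum/50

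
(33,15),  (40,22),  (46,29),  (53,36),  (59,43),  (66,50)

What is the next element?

First coordinate: 33, 40, 46, 53, 59, 66 → 72 (alternating steps +7, +6, +7, +6, …).
Second coordinate: +7 each step, so 15, 22, 29, 36, 43, 50 → 57.
So the next element is (72,57).

(72,57)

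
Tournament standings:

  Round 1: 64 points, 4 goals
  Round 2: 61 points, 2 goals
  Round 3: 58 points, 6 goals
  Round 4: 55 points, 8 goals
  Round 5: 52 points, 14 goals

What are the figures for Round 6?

For the points, −3 each step: 64, 61, 58, 55, 52 → 49.
Goals — each term is the sum of the two before it: 4, 2, 6, 8, 14 → 22.
Combining the parts gives 49 points, 22 goals.

49 points, 22 goals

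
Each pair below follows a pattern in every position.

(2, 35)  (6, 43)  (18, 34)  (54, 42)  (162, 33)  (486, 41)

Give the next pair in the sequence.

First slot: ×3 each step; 2, 6, 18, 54, 162, 486 → 1458.
Second slot: alternating steps +8, −9, +8, −9, …, so 35, 43, 34, 42, 33, 41 → 32.
So the next pair is (1458, 32).

(1458, 32)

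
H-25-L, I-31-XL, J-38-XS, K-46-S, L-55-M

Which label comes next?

Letter: letters move forward 1 place in the alphabet, so H, I, J, K, L → M.
Second component goes 25, 31, 38, 46, 55 → 65 (differences are 6, 7, 8, … (increasing by 1 each time)).
Size — runs through clothing sizes XS→XL: L, XL, XS, S, M → L.
So the next label is M-65-L.

M-65-L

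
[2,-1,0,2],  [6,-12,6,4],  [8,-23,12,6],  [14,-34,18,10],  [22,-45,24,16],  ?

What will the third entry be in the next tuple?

Third entry: +6 each step, so 0, 6, 12, 18, 24 → 30.

30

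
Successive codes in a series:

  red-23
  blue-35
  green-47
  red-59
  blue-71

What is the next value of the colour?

Colour: red, blue, green, red, blue → green (repeats red → blue → green).

green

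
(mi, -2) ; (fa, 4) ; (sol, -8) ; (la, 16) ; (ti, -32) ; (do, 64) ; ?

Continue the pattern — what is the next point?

(re, -128)

Note: mi, fa, sol, la, ti, do → re (runs through the solfège scale do→ti).
Second coordinate — ×(-2) each step: -2, 4, -8, 16, -32, 64 → -128.
So the next point is (re, -128).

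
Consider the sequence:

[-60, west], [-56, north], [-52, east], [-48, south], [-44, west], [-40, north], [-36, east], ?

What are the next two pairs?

[-32, south], [-28, west]

First slot — +4 each step: -60, -56, -52, -48, -44, -40, -36 → -32 → -28.
Direction: west, north, east, south, west, north, east → south → west (repeats west → north → east → south).
So the next two pairs are [-32, south] and [-28, west].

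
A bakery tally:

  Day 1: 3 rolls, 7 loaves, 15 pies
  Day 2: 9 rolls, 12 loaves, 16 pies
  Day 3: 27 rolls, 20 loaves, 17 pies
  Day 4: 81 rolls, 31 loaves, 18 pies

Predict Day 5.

243 rolls, 45 loaves, 19 pies

Rolls — ×3 each step: 3, 9, 27, 81 → 243.
For the loaves, differences are 5, 8, 11, … (increasing by 3 each time): 7, 12, 20, 31 → 45.
For the pies, +1 each step: 15, 16, 17, 18 → 19.
Putting it together: 243 rolls, 45 loaves, 19 pies.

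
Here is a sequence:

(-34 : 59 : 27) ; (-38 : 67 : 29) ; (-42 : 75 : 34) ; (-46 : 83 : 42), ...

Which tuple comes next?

For the first coordinate, −4 each step: -34, -38, -42, -46 → -50.
Second coordinate goes 59, 67, 75, 83 → 91 (+8 each step).
Third coordinate — differences are 2, 5, 8, … (increasing by 3 each time): 27, 29, 34, 42 → 53.
So the next tuple is (-50 : 91 : 53).

(-50 : 91 : 53)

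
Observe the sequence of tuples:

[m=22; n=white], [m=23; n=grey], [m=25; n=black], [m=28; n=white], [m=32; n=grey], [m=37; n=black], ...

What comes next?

[m=43; n=white]

M — differences are 1, 2, 3, … (increasing by 1 each time): 22, 23, 25, 28, 32, 37 → 43.
N: repeats white → grey → black; white, grey, black, white, grey, black → white.
So the next tuple is [m=43; n=white].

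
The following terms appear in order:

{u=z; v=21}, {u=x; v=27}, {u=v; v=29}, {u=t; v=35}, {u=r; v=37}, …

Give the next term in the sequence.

{u=p; v=43}

U goes z, x, v, t, r → p (letters move back 2 places in the alphabet).
V: alternating steps +6, +2, +6, +2, …, so 21, 27, 29, 35, 37 → 43.
So the next term is {u=p; v=43}.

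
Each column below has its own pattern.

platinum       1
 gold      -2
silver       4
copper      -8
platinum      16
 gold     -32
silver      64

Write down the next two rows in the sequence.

copper  -128; platinum  256

Metal goes platinum, gold, silver, copper, platinum, gold, silver → copper → platinum (repeats platinum → gold → silver → copper).
For the second component, ×(-2) each step: 1, -2, 4, -8, 16, -32, 64 → -128 → 256.
Putting the parts together: copper  -128 and then platinum  256.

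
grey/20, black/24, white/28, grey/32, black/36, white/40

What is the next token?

grey/44

For the shade, repeats grey → black → white: grey, black, white, grey, black, white → grey.
Second component — +4 each step: 20, 24, 28, 32, 36, 40 → 44.
Combining the parts gives grey/44.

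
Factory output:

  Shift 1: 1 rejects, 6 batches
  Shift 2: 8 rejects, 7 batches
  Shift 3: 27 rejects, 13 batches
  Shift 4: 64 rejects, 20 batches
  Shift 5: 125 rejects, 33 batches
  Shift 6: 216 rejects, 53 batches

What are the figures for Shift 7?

For the rejects, perfect cubes: 1³, 2³, 3³, …: 1, 8, 27, 64, 125, 216 → 343.
Batches: 6, 7, 13, 20, 33, 53 → 86 (each term is the sum of the two before it).
So the next row is 343 rejects, 86 batches.

343 rejects, 86 batches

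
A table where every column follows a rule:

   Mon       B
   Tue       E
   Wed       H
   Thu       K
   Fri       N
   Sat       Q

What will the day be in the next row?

Day goes Mon, Tue, Wed, Thu, Fri, Sat → Sun (runs through the weekdays Mon→Sun).

Sun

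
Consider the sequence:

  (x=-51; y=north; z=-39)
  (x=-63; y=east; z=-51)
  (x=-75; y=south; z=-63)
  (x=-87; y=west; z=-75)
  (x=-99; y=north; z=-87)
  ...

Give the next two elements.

(x=-111; y=east; z=-99), (x=-123; y=south; z=-111)

For the x, −12 each step: -51, -63, -75, -87, -99 → -111 → -123.
Y: north, east, south, west, north → east → south (repeats north → east → south → west).
Z goes -39, -51, -63, -75, -87 → -99 → -111 (always 12 more than the x).
Putting the parts together: (x=-111; y=east; z=-99) and then (x=-123; y=south; z=-111).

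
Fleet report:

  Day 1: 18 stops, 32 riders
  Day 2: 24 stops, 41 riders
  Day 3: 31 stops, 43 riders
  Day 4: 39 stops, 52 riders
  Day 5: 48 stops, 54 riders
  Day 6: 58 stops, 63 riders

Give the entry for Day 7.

69 stops, 65 riders

Stops: differences are 6, 7, 8, … (increasing by 1 each time), so 18, 24, 31, 39, 48, 58 → 69.
Riders: 32, 41, 43, 52, 54, 63 → 65 (alternating steps +9, +2, +9, +2, …).
Combining the parts gives 69 stops, 65 riders.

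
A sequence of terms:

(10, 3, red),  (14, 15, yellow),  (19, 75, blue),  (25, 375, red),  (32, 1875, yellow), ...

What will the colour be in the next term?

blue

Colour: repeats red → yellow → blue, so red, yellow, blue, red, yellow → blue.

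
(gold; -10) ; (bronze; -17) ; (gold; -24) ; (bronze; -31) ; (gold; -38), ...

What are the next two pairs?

(bronze; -45), (gold; -52)

Rank: alternates gold ↔ bronze, so gold, bronze, gold, bronze, gold → bronze → gold.
Second slot: −7 each step, so -10, -17, -24, -31, -38 → -45 → -52.
Putting the parts together: (bronze; -45) and then (gold; -52).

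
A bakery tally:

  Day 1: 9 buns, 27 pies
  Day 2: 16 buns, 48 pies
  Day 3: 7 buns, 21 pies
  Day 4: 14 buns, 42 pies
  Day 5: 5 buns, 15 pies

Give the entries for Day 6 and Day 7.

Buns: alternating steps +7, −9, +7, −9, …; 9, 16, 7, 14, 5 → 12 → 3.
Pies goes 27, 48, 21, 42, 15 → 36 → 9 (always 3 × the buns).
So the next two lines are 12 buns, 36 pies and 3 buns, 9 pies.

12 buns, 36 pies; 3 buns, 9 pies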